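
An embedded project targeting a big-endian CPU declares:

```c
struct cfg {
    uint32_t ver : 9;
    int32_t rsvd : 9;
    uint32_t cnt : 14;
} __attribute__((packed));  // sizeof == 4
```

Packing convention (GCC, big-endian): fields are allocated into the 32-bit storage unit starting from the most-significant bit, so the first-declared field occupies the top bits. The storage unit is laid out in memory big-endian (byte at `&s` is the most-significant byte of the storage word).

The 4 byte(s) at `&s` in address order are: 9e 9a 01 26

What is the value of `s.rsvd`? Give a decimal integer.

104

[0]=0x9e [1]=0x9a [2]=0x01 [3]=0x26 (big-endian) → word 0x9e9a0126
ver [23+:9] = (word>>23) & 0x1ff = 317
rsvd [14+:9] = (word>>14) & 0x1ff = 104  ←
cnt [0+:14] = (word>>0) & 0x3fff = 294
rsvd signed 9b, MSB=0: value = 104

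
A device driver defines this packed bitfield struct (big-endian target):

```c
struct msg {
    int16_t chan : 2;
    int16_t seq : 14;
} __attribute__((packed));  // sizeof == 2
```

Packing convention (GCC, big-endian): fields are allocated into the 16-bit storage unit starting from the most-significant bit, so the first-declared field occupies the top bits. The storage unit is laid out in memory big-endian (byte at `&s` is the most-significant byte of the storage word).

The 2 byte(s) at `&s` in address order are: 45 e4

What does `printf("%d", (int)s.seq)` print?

[0]=0x45 [1]=0xe4 (big-endian) → word 0x45e4
chan:2 @ bit 14 → (0x45e4>>14)&0x3 = 0x1
seq:14 @ bit 0 → (0x45e4>>0)&0x3fff = 0x5e4  ←
seq signed 14b, MSB=0: value = 1508

1508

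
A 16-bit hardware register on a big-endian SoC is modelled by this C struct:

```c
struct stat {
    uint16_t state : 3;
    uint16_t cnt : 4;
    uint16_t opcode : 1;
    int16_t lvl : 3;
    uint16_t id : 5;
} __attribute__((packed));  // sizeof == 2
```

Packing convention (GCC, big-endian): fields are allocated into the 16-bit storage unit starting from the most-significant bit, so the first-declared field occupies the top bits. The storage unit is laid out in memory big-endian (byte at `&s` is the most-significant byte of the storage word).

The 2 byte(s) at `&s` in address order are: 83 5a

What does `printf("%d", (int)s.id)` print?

[0]=0x83 [1]=0x5a (big-endian) → word 0x835a
state:3 @ bit 13 → (0x835a>>13)&0x7 = 0x4
cnt:4 @ bit 9 → (0x835a>>9)&0xf = 0x1
opcode:1 @ bit 8 → (0x835a>>8)&0x1 = 0x1
lvl:3 @ bit 5 → (0x835a>>5)&0x7 = 0x2
id:5 @ bit 0 → (0x835a>>0)&0x1f = 0x1a  ←

26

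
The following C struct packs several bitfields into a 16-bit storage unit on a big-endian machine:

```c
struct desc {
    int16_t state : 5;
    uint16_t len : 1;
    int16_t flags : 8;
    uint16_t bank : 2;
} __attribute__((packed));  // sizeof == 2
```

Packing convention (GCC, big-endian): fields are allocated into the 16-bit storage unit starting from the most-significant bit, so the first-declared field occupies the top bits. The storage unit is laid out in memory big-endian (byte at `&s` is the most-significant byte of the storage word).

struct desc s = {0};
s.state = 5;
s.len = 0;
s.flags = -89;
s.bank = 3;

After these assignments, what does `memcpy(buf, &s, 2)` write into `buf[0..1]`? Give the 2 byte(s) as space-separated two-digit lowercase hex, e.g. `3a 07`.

2a 9f

state (5b) val=5 bits=0x5 at bit 11: 0x2800
len (1b) val=0 bits=0x0 at bit 10: 0x2800
flags (8b) val=-89 bits=0xa7 at bit 2: 0x2a9c
bank (2b) val=3 bits=0x3 at bit 0: 0x2a9f
word = 0x2a9f → big-endian bytes:
  [0]=0x2a  [1]=0x9f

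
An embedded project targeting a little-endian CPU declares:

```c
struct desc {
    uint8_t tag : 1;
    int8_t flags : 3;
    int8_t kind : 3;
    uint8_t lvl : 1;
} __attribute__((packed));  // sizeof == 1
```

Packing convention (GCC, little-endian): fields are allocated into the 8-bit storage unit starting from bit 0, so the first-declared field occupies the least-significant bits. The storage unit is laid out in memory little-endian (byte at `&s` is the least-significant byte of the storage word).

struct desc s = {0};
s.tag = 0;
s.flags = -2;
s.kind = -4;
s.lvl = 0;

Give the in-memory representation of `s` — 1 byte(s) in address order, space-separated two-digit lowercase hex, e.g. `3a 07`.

4c

tag (1b) val=0 bits=0x0 at bit 0: 0x00
flags (3b) val=-2 bits=0x6 at bit 1: 0x0c
kind (3b) val=-4 bits=0x4 at bit 4: 0x4c
lvl (1b) val=0 bits=0x0 at bit 7: 0x4c
word = 0x4c → little-endian bytes:
  [0]=0x4c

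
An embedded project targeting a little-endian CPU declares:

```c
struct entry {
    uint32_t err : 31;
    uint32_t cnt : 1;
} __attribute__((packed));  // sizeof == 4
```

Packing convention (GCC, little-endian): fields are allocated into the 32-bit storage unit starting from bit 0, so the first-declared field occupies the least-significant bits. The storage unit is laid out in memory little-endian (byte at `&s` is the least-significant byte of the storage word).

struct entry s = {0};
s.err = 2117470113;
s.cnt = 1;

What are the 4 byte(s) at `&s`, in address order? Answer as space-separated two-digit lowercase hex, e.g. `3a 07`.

a1 07 36 fe

err:31 = 2117470113 → 0x7e3607a1 << 0 → word 0x7e3607a1
cnt:1 = 1 → 0x1 << 31 → word 0xfe3607a1
word = 0xfe3607a1 → little-endian bytes:
  [0]=0xa1  [1]=0x07  [2]=0x36  [3]=0xfe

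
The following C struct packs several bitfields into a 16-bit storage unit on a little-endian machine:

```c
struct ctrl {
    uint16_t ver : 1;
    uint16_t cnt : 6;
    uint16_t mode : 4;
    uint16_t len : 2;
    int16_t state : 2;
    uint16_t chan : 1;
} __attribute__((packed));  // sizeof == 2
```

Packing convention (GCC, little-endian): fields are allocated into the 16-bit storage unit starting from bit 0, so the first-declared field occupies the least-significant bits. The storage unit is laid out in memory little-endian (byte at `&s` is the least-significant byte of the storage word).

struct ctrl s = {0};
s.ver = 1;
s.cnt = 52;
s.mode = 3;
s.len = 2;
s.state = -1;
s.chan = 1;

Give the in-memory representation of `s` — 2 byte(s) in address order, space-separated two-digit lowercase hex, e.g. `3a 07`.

e9 f1

ver:1 = 1 → 0x1 << 0 → word 0x0001
cnt:6 = 52 → 0x34 << 1 → word 0x0069
mode:4 = 3 → 0x3 << 7 → word 0x01e9
len:2 = 2 → 0x2 << 11 → word 0x11e9
state:2 = -1 → 0x3 << 13 → word 0x71e9
chan:1 = 1 → 0x1 << 15 → word 0xf1e9
word = 0xf1e9 → little-endian bytes:
  [0]=0xe9  [1]=0xf1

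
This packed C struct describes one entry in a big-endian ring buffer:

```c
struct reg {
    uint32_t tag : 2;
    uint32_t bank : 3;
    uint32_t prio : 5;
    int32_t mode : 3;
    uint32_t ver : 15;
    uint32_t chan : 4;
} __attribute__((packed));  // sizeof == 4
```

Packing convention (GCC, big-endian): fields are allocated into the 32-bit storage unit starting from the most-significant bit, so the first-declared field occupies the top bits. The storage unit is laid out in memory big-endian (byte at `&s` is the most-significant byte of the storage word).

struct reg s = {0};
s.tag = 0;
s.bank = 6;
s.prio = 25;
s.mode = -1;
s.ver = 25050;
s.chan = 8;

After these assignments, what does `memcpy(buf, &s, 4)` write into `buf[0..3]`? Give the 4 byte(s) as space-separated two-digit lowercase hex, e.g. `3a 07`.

tag:2 = 0 → 0x0 << 30 → word 0x00000000
bank:3 = 6 → 0x6 << 27 → word 0x30000000
prio:5 = 25 → 0x19 << 22 → word 0x36400000
mode:3 = -1 → 0x7 << 19 → word 0x36780000
ver:15 = 25050 → 0x61da << 4 → word 0x367e1da0
chan:4 = 8 → 0x8 << 0 → word 0x367e1da8
word = 0x367e1da8 → big-endian bytes:
  [0]=0x36  [1]=0x7e  [2]=0x1d  [3]=0xa8

36 7e 1d a8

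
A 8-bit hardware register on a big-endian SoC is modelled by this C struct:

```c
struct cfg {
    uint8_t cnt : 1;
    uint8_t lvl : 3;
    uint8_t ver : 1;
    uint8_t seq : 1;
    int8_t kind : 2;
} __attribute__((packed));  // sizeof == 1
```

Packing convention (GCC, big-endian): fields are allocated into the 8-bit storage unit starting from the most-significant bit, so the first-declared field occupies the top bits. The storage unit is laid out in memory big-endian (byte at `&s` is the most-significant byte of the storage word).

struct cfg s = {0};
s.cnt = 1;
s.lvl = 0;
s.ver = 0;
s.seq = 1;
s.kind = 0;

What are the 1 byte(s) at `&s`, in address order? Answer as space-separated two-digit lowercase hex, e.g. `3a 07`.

cnt (1b) val=1 bits=0x1 at bit 7: 0x80
lvl (3b) val=0 bits=0x0 at bit 4: 0x80
ver (1b) val=0 bits=0x0 at bit 3: 0x80
seq (1b) val=1 bits=0x1 at bit 2: 0x84
kind (2b) val=0 bits=0x0 at bit 0: 0x84
word = 0x84 → big-endian bytes:
  [0]=0x84

84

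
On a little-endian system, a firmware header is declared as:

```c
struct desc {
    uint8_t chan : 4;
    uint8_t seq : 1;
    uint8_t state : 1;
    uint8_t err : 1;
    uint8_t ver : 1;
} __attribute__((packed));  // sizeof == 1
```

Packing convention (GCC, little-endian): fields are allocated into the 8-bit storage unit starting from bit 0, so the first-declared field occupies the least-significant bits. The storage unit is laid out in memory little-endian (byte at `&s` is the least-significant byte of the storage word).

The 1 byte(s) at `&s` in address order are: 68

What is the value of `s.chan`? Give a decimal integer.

[0]=0x68 (little-endian) → word 0x68
chan [0+:4] = (word>>0) & 0xf = 8  ←
seq [4+:1] = (word>>4) & 0x1 = 0
state [5+:1] = (word>>5) & 0x1 = 1
err [6+:1] = (word>>6) & 0x1 = 1
ver [7+:1] = (word>>7) & 0x1 = 0

8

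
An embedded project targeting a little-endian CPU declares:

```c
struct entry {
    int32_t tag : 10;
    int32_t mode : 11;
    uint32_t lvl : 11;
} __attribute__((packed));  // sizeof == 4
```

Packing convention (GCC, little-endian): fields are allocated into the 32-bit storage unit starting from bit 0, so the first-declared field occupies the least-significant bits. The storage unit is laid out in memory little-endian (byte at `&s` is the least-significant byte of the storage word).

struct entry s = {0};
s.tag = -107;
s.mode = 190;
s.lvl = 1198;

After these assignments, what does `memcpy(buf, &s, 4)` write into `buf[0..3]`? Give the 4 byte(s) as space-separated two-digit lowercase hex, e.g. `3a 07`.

[0+:10] tag=-107 & 0x3ff = 0x395; word=0x00000395
[10+:11] mode=190 & 0x7ff = 0xbe; word=0x0002fb95
[21+:11] lvl=1198 & 0x7ff = 0x4ae; word=0x95c2fb95
word = 0x95c2fb95 → little-endian bytes:
  [0]=0x95  [1]=0xfb  [2]=0xc2  [3]=0x95

95 fb c2 95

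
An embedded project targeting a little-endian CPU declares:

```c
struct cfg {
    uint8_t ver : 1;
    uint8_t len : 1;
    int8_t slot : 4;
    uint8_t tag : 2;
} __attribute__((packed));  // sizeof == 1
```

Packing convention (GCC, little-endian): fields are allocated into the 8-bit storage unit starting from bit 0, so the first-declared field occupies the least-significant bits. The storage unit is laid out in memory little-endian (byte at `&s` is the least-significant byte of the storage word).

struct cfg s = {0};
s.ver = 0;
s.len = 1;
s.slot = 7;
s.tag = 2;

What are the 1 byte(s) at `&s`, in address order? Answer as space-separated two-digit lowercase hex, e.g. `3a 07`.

[0+:1] ver=0 & 0x1 = 0x0; word=0x00
[1+:1] len=1 & 0x1 = 0x1; word=0x02
[2+:4] slot=7 & 0xf = 0x7; word=0x1e
[6+:2] tag=2 & 0x3 = 0x2; word=0x9e
word = 0x9e → little-endian bytes:
  [0]=0x9e

9e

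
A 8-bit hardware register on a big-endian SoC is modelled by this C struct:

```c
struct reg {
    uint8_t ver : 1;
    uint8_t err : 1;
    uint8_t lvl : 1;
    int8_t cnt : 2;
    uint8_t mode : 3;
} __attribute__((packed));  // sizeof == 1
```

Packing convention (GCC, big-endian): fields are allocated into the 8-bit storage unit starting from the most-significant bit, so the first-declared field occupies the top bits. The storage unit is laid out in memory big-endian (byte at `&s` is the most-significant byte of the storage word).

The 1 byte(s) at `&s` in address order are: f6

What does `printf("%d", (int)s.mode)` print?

[0]=0xf6 (big-endian) → word 0xf6
ver:1 @ bit 7 → (0xf6>>7)&0x1 = 0x1
err:1 @ bit 6 → (0xf6>>6)&0x1 = 0x1
lvl:1 @ bit 5 → (0xf6>>5)&0x1 = 0x1
cnt:2 @ bit 3 → (0xf6>>3)&0x3 = 0x2
mode:3 @ bit 0 → (0xf6>>0)&0x7 = 0x6  ←

6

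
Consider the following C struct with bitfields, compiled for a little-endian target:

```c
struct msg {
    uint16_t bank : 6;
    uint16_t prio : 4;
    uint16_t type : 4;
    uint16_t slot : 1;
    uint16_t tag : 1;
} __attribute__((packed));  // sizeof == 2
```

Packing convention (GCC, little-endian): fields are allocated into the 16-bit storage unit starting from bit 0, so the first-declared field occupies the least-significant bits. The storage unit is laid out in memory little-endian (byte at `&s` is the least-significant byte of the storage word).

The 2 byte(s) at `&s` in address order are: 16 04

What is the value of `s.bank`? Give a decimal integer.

22

[0]=0x16 [1]=0x04 (little-endian) → word 0x0416
bank [0+:6] = (word>>0) & 0x3f = 22  ←
prio [6+:4] = (word>>6) & 0xf = 0
type [10+:4] = (word>>10) & 0xf = 1
slot [14+:1] = (word>>14) & 0x1 = 0
tag [15+:1] = (word>>15) & 0x1 = 0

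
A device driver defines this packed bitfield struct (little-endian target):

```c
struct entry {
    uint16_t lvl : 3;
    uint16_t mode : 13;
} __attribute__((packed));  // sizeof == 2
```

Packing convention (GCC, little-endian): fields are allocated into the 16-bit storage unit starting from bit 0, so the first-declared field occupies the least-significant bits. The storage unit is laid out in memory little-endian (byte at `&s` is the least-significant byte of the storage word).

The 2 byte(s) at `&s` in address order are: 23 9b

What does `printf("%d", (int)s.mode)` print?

4964

[0]=0x23 [1]=0x9b (little-endian) → word 0x9b23
lvl:3 @ bit 0 → (0x9b23>>0)&0x7 = 0x3
mode:13 @ bit 3 → (0x9b23>>3)&0x1fff = 0x1364  ←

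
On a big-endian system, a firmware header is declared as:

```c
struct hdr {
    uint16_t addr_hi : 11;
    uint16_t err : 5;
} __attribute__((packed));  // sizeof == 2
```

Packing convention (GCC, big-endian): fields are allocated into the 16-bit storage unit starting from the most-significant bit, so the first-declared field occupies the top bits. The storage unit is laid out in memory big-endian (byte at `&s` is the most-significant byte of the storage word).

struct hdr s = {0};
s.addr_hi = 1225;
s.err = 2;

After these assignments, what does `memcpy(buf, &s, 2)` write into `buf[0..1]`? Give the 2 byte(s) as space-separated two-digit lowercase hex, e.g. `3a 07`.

[5+:11] addr_hi=1225 & 0x7ff = 0x4c9; word=0x9920
[0+:5] err=2 & 0x1f = 0x2; word=0x9922
word = 0x9922 → big-endian bytes:
  [0]=0x99  [1]=0x22

99 22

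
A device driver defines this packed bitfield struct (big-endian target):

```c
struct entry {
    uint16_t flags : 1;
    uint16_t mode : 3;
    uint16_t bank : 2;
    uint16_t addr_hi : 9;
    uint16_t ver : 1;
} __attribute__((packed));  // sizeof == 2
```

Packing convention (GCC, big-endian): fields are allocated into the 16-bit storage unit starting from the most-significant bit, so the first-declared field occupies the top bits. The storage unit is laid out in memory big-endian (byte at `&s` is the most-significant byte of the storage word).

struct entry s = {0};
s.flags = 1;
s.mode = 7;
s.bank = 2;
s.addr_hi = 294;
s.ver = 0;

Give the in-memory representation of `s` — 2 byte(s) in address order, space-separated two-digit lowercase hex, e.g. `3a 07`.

flags:1 = 1 → 0x1 << 15 → word 0x8000
mode:3 = 7 → 0x7 << 12 → word 0xf000
bank:2 = 2 → 0x2 << 10 → word 0xf800
addr_hi:9 = 294 → 0x126 << 1 → word 0xfa4c
ver:1 = 0 → 0x0 << 0 → word 0xfa4c
word = 0xfa4c → big-endian bytes:
  [0]=0xfa  [1]=0x4c

fa 4c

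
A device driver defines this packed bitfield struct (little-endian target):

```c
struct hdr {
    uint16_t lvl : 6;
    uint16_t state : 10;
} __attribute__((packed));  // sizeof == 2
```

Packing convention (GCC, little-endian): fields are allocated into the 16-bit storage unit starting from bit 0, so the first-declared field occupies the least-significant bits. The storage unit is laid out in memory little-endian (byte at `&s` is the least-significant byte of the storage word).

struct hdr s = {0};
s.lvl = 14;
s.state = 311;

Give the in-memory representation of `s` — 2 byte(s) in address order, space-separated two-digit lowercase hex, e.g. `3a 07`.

ce 4d

lvl (6b) val=14 bits=0xe at bit 0: 0x000e
state (10b) val=311 bits=0x137 at bit 6: 0x4dce
word = 0x4dce → little-endian bytes:
  [0]=0xce  [1]=0x4d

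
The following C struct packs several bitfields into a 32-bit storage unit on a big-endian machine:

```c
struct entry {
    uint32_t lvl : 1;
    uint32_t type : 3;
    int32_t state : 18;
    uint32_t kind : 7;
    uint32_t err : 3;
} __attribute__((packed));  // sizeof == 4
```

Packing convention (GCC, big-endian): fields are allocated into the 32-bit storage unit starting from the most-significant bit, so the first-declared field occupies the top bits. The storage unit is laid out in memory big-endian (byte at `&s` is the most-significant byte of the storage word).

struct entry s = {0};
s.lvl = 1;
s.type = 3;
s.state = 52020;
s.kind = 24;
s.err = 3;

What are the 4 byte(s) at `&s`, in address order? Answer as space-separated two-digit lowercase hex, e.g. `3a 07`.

b3 2c d0 c3

lvl:1 = 1 → 0x1 << 31 → word 0x80000000
type:3 = 3 → 0x3 << 28 → word 0xb0000000
state:18 = 52020 → 0xcb34 << 10 → word 0xb32cd000
kind:7 = 24 → 0x18 << 3 → word 0xb32cd0c0
err:3 = 3 → 0x3 << 0 → word 0xb32cd0c3
word = 0xb32cd0c3 → big-endian bytes:
  [0]=0xb3  [1]=0x2c  [2]=0xd0  [3]=0xc3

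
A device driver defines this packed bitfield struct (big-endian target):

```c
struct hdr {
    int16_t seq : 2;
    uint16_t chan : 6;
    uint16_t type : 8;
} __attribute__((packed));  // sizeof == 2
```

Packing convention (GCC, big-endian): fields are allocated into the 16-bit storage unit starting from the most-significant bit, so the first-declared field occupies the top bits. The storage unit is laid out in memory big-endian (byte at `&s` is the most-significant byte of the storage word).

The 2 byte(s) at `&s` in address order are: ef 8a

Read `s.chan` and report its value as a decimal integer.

47

[0]=0xef [1]=0x8a (big-endian) → word 0xef8a
seq:2 @ bit 14 → (0xef8a>>14)&0x3 = 0x3
chan:6 @ bit 8 → (0xef8a>>8)&0x3f = 0x2f  ←
type:8 @ bit 0 → (0xef8a>>0)&0xff = 0x8a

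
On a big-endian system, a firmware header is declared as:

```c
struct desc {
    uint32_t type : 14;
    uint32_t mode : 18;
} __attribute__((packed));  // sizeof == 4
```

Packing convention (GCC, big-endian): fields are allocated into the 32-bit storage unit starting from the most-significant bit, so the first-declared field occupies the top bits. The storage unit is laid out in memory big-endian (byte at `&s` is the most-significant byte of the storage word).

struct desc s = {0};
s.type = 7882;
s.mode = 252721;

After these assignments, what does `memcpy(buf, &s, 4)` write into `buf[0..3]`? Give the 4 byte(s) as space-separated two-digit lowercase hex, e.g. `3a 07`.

type (14b) val=7882 bits=0x1eca at bit 18: 0x7b280000
mode (18b) val=252721 bits=0x3db31 at bit 0: 0x7b2bdb31
word = 0x7b2bdb31 → big-endian bytes:
  [0]=0x7b  [1]=0x2b  [2]=0xdb  [3]=0x31

7b 2b db 31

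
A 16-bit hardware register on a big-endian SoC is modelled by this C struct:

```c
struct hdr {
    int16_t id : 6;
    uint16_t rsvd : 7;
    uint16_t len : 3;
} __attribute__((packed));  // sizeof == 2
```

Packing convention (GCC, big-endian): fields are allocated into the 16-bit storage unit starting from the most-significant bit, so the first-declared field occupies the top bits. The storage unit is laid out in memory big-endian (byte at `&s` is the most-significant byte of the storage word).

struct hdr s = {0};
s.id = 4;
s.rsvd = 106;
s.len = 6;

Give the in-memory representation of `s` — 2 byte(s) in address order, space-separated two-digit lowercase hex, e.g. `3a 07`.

[10+:6] id=4 & 0x3f = 0x4; word=0x1000
[3+:7] rsvd=106 & 0x7f = 0x6a; word=0x1350
[0+:3] len=6 & 0x7 = 0x6; word=0x1356
word = 0x1356 → big-endian bytes:
  [0]=0x13  [1]=0x56

13 56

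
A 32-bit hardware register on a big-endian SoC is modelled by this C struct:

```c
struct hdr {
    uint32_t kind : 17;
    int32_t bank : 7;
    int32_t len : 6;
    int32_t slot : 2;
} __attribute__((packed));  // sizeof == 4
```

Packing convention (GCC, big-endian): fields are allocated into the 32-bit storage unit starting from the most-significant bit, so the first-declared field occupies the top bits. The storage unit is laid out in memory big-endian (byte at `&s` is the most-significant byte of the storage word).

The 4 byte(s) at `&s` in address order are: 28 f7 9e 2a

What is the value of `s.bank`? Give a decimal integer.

[0]=0x28 [1]=0xf7 [2]=0x9e [3]=0x2a (big-endian) → word 0x28f79e2a
kind:17 @ bit 15 → (0x28f79e2a>>15)&0x1ffff = 0x51ef
bank:7 @ bit 8 → (0x28f79e2a>>8)&0x7f = 0x1e  ←
len:6 @ bit 2 → (0x28f79e2a>>2)&0x3f = 0xa
slot:2 @ bit 0 → (0x28f79e2a>>0)&0x3 = 0x2
bank signed 7b, MSB=0: value = 30

30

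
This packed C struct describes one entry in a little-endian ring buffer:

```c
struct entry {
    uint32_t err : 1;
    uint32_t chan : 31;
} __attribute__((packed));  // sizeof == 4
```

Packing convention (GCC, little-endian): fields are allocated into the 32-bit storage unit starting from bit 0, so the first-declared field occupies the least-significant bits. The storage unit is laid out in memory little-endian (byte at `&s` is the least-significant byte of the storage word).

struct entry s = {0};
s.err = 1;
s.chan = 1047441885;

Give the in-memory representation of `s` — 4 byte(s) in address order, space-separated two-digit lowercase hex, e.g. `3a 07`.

bb 63 dd 7c

[0+:1] err=1 & 0x1 = 0x1; word=0x00000001
[1+:31] chan=1047441885 & 0x7fffffff = 0x3e6eb1dd; word=0x7cdd63bb
word = 0x7cdd63bb → little-endian bytes:
  [0]=0xbb  [1]=0x63  [2]=0xdd  [3]=0x7c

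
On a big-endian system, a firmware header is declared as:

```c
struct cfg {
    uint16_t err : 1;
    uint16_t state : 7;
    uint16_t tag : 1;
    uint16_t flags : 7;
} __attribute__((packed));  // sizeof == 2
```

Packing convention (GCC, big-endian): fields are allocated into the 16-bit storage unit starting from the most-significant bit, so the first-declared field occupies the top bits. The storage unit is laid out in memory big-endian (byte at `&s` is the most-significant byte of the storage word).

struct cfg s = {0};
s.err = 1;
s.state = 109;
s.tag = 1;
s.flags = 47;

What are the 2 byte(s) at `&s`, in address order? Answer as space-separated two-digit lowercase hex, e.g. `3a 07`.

ed af

err (1b) val=1 bits=0x1 at bit 15: 0x8000
state (7b) val=109 bits=0x6d at bit 8: 0xed00
tag (1b) val=1 bits=0x1 at bit 7: 0xed80
flags (7b) val=47 bits=0x2f at bit 0: 0xedaf
word = 0xedaf → big-endian bytes:
  [0]=0xed  [1]=0xaf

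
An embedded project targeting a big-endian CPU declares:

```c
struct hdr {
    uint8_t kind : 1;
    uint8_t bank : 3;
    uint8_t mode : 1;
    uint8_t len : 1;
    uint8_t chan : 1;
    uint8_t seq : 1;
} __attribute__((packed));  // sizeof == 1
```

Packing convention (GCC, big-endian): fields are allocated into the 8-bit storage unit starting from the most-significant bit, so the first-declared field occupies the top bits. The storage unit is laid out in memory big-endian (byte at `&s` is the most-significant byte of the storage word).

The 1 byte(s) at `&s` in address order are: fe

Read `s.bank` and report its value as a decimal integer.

[0]=0xfe (big-endian) → word 0xfe
kind:1 @ bit 7 → (0xfe>>7)&0x1 = 0x1
bank:3 @ bit 4 → (0xfe>>4)&0x7 = 0x7  ←
mode:1 @ bit 3 → (0xfe>>3)&0x1 = 0x1
len:1 @ bit 2 → (0xfe>>2)&0x1 = 0x1
chan:1 @ bit 1 → (0xfe>>1)&0x1 = 0x1
seq:1 @ bit 0 → (0xfe>>0)&0x1 = 0x0

7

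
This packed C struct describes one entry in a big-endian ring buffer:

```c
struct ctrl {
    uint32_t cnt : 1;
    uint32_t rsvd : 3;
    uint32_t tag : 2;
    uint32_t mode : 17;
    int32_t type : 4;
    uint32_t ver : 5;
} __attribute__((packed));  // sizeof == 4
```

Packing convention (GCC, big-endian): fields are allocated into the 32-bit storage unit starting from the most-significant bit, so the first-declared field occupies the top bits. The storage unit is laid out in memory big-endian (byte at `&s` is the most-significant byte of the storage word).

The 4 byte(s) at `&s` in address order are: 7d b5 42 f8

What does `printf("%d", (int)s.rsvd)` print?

[0]=0x7d [1]=0xb5 [2]=0x42 [3]=0xf8 (big-endian) → word 0x7db542f8
cnt [31+:1] = (word>>31) & 0x1 = 0
rsvd [28+:3] = (word>>28) & 0x7 = 7  ←
tag [26+:2] = (word>>26) & 0x3 = 3
mode [9+:17] = (word>>9) & 0x1ffff = 55969
type [5+:4] = (word>>5) & 0xf = 7
ver [0+:5] = (word>>0) & 0x1f = 24

7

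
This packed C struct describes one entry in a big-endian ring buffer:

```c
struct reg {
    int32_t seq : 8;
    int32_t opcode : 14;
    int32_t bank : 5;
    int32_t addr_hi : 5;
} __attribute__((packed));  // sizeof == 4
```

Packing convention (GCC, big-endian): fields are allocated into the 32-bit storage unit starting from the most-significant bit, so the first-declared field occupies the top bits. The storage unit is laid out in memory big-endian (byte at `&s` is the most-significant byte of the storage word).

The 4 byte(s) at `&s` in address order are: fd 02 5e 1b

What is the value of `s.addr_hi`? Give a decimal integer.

-5

[0]=0xfd [1]=0x02 [2]=0x5e [3]=0x1b (big-endian) → word 0xfd025e1b
seq [24+:8] = (word>>24) & 0xff = 253
opcode [10+:14] = (word>>10) & 0x3fff = 151
bank [5+:5] = (word>>5) & 0x1f = 16
addr_hi [0+:5] = (word>>0) & 0x1f = 27  ←
addr_hi signed 5b, MSB=1: 27 - 32 = -5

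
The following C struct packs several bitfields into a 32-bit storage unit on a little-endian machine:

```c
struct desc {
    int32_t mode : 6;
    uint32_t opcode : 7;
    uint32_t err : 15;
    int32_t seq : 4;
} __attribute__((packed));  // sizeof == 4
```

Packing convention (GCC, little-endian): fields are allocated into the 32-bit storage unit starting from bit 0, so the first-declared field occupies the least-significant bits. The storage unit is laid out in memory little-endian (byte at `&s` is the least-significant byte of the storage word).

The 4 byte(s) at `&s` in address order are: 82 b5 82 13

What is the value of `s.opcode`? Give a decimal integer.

[0]=0x82 [1]=0xb5 [2]=0x82 [3]=0x13 (little-endian) → word 0x1382b582
mode [0+:6] = (word>>0) & 0x3f = 2
opcode [6+:7] = (word>>6) & 0x7f = 86  ←
err [13+:15] = (word>>13) & 0x7fff = 7189
seq [28+:4] = (word>>28) & 0xf = 1

86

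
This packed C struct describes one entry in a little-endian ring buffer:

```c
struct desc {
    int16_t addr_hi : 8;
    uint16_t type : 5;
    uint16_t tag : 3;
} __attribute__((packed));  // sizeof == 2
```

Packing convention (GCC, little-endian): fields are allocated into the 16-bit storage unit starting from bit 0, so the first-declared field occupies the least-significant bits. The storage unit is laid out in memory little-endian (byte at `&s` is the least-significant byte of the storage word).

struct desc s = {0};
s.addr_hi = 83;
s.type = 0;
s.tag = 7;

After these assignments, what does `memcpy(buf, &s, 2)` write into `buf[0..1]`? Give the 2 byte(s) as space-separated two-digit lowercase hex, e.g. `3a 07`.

addr_hi (8b) val=83 bits=0x53 at bit 0: 0x0053
type (5b) val=0 bits=0x0 at bit 8: 0x0053
tag (3b) val=7 bits=0x7 at bit 13: 0xe053
word = 0xe053 → little-endian bytes:
  [0]=0x53  [1]=0xe0

53 e0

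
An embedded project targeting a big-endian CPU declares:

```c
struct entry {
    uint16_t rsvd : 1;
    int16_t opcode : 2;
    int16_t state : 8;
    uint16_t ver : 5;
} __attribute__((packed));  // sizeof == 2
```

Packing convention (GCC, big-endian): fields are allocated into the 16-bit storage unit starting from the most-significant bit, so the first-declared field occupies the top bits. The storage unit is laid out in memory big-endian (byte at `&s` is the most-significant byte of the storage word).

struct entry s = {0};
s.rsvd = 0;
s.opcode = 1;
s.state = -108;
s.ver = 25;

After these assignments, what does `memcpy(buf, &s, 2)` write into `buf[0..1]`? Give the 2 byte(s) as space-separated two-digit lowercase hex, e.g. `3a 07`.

32 99

[15+:1] rsvd=0 & 0x1 = 0x0; word=0x0000
[13+:2] opcode=1 & 0x3 = 0x1; word=0x2000
[5+:8] state=-108 & 0xff = 0x94; word=0x3280
[0+:5] ver=25 & 0x1f = 0x19; word=0x3299
word = 0x3299 → big-endian bytes:
  [0]=0x32  [1]=0x99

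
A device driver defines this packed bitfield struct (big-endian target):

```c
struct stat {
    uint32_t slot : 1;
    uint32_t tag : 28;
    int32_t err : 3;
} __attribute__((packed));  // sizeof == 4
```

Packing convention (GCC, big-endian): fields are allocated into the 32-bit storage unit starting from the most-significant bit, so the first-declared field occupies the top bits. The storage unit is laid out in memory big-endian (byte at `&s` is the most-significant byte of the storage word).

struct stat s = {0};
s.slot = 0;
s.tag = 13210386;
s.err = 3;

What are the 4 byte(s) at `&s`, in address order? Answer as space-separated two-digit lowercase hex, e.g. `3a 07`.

[31+:1] slot=0 & 0x1 = 0x0; word=0x00000000
[3+:28] tag=13210386 & 0xfffffff = 0xc99312; word=0x064c9890
[0+:3] err=3 & 0x7 = 0x3; word=0x064c9893
word = 0x064c9893 → big-endian bytes:
  [0]=0x06  [1]=0x4c  [2]=0x98  [3]=0x93

06 4c 98 93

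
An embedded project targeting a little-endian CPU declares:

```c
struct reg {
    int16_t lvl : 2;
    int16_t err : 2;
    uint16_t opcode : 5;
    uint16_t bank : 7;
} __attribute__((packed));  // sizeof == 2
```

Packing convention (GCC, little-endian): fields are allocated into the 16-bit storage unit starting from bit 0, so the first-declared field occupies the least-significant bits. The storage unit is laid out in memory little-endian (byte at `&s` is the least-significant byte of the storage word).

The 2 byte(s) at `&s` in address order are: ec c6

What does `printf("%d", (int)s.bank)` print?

[0]=0xec [1]=0xc6 (little-endian) → word 0xc6ec
lvl:2 @ bit 0 → (0xc6ec>>0)&0x3 = 0x0
err:2 @ bit 2 → (0xc6ec>>2)&0x3 = 0x3
opcode:5 @ bit 4 → (0xc6ec>>4)&0x1f = 0xe
bank:7 @ bit 9 → (0xc6ec>>9)&0x7f = 0x63  ←

99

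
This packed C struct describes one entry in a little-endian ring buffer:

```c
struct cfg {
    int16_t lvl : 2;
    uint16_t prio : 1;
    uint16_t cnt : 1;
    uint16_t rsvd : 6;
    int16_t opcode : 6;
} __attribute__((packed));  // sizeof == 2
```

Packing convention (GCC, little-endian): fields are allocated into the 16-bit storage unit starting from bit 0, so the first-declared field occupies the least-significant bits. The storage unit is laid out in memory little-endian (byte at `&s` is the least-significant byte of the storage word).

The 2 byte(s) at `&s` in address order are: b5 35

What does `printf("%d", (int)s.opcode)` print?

[0]=0xb5 [1]=0x35 (little-endian) → word 0x35b5
lvl:2 @ bit 0 → (0x35b5>>0)&0x3 = 0x1
prio:1 @ bit 2 → (0x35b5>>2)&0x1 = 0x1
cnt:1 @ bit 3 → (0x35b5>>3)&0x1 = 0x0
rsvd:6 @ bit 4 → (0x35b5>>4)&0x3f = 0x1b
opcode:6 @ bit 10 → (0x35b5>>10)&0x3f = 0xd  ←
opcode signed 6b, MSB=0: value = 13

13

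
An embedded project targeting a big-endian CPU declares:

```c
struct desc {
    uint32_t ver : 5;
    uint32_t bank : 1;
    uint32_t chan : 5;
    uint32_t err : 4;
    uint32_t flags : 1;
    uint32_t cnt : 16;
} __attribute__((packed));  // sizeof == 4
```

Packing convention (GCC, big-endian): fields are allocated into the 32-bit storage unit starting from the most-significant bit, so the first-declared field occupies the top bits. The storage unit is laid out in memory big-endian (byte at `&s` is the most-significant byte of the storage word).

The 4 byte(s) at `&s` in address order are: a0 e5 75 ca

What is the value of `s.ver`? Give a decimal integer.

20

[0]=0xa0 [1]=0xe5 [2]=0x75 [3]=0xca (big-endian) → word 0xa0e575ca
ver [27+:5] = (word>>27) & 0x1f = 20  ←
bank [26+:1] = (word>>26) & 0x1 = 0
chan [21+:5] = (word>>21) & 0x1f = 7
err [17+:4] = (word>>17) & 0xf = 2
flags [16+:1] = (word>>16) & 0x1 = 1
cnt [0+:16] = (word>>0) & 0xffff = 30154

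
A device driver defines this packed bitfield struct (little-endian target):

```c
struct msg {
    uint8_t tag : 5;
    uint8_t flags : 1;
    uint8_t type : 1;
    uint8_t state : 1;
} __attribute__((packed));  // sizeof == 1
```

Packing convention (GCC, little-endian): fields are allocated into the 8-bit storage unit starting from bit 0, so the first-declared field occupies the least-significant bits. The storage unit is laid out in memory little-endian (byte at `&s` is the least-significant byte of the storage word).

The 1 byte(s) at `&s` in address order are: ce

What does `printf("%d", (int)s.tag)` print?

14

[0]=0xce (little-endian) → word 0xce
tag [0+:5] = (word>>0) & 0x1f = 14  ←
flags [5+:1] = (word>>5) & 0x1 = 0
type [6+:1] = (word>>6) & 0x1 = 1
state [7+:1] = (word>>7) & 0x1 = 1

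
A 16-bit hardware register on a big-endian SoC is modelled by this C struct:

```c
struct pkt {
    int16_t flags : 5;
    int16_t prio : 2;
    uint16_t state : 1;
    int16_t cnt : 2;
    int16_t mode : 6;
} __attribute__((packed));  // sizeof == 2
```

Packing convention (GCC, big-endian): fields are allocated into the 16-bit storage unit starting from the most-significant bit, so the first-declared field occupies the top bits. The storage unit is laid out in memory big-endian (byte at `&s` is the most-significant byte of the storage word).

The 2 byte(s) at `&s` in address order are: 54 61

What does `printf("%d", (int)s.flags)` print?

10

[0]=0x54 [1]=0x61 (big-endian) → word 0x5461
flags:5 @ bit 11 → (0x5461>>11)&0x1f = 0xa  ←
prio:2 @ bit 9 → (0x5461>>9)&0x3 = 0x2
state:1 @ bit 8 → (0x5461>>8)&0x1 = 0x0
cnt:2 @ bit 6 → (0x5461>>6)&0x3 = 0x1
mode:6 @ bit 0 → (0x5461>>0)&0x3f = 0x21
flags signed 5b, MSB=0: value = 10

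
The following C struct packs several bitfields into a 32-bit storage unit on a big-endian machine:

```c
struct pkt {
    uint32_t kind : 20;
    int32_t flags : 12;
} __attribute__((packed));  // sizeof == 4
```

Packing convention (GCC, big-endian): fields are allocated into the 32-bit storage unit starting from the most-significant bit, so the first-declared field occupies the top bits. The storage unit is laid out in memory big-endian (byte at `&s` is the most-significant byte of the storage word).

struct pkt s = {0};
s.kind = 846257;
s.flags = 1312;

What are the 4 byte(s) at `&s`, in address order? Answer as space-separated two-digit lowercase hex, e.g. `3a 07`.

ce 9b 15 20

[12+:20] kind=846257 & 0xfffff = 0xce9b1; word=0xce9b1000
[0+:12] flags=1312 & 0xfff = 0x520; word=0xce9b1520
word = 0xce9b1520 → big-endian bytes:
  [0]=0xce  [1]=0x9b  [2]=0x15  [3]=0x20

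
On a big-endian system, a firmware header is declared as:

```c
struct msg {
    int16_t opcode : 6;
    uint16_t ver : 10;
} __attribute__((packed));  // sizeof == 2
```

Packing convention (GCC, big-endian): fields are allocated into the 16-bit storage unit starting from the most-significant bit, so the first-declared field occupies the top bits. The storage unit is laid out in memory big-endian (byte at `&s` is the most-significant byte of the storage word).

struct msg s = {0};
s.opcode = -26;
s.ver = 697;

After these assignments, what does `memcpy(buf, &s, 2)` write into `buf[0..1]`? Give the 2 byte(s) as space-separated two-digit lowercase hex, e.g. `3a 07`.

[10+:6] opcode=-26 & 0x3f = 0x26; word=0x9800
[0+:10] ver=697 & 0x3ff = 0x2b9; word=0x9ab9
word = 0x9ab9 → big-endian bytes:
  [0]=0x9a  [1]=0xb9

9a b9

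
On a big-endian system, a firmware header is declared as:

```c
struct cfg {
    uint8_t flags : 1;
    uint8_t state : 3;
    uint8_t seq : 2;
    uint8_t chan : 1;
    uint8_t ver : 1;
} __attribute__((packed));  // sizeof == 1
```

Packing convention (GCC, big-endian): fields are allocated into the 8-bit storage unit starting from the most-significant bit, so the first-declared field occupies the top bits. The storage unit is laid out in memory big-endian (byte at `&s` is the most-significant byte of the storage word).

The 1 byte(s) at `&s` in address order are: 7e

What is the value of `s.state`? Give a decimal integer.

7

[0]=0x7e (big-endian) → word 0x7e
flags [7+:1] = (word>>7) & 0x1 = 0
state [4+:3] = (word>>4) & 0x7 = 7  ←
seq [2+:2] = (word>>2) & 0x3 = 3
chan [1+:1] = (word>>1) & 0x1 = 1
ver [0+:1] = (word>>0) & 0x1 = 0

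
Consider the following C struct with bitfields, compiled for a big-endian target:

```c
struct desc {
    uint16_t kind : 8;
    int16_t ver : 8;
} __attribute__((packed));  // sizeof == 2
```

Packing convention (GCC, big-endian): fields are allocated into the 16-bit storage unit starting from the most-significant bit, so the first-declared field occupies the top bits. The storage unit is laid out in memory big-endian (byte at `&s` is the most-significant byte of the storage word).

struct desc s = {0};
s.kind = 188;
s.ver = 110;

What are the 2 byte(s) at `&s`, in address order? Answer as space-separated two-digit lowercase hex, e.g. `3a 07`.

kind:8 = 188 → 0xbc << 8 → word 0xbc00
ver:8 = 110 → 0x6e << 0 → word 0xbc6e
word = 0xbc6e → big-endian bytes:
  [0]=0xbc  [1]=0x6e

bc 6e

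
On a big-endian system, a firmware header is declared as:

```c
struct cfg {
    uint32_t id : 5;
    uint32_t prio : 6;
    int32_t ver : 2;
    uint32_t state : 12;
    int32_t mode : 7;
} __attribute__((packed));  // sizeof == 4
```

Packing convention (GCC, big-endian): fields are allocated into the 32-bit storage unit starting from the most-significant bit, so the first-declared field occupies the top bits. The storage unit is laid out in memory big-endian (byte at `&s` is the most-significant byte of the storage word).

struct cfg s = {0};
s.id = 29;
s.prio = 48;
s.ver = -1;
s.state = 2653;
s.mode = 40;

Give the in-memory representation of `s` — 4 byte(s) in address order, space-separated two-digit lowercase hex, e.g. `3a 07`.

id:5 = 29 → 0x1d << 27 → word 0xe8000000
prio:6 = 48 → 0x30 << 21 → word 0xee000000
ver:2 = -1 → 0x3 << 19 → word 0xee180000
state:12 = 2653 → 0xa5d << 7 → word 0xee1d2e80
mode:7 = 40 → 0x28 << 0 → word 0xee1d2ea8
word = 0xee1d2ea8 → big-endian bytes:
  [0]=0xee  [1]=0x1d  [2]=0x2e  [3]=0xa8

ee 1d 2e a8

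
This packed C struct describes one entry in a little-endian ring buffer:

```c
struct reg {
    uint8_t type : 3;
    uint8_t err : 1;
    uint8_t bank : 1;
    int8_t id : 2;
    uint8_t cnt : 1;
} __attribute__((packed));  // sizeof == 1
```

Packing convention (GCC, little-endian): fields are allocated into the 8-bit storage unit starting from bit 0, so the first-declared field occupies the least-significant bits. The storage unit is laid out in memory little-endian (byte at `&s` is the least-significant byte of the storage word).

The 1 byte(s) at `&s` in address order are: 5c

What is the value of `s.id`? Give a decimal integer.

-2

[0]=0x5c (little-endian) → word 0x5c
type [0+:3] = (word>>0) & 0x7 = 4
err [3+:1] = (word>>3) & 0x1 = 1
bank [4+:1] = (word>>4) & 0x1 = 1
id [5+:2] = (word>>5) & 0x3 = 2  ←
cnt [7+:1] = (word>>7) & 0x1 = 0
id signed 2b, MSB=1: 2 - 4 = -2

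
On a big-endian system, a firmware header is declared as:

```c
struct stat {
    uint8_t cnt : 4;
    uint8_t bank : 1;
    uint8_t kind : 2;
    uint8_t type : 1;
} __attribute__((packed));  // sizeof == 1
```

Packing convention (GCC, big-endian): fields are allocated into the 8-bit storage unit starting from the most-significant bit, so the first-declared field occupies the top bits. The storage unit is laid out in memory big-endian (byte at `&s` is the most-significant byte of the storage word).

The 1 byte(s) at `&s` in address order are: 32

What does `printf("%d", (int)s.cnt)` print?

[0]=0x32 (big-endian) → word 0x32
cnt:4 @ bit 4 → (0x32>>4)&0xf = 0x3  ←
bank:1 @ bit 3 → (0x32>>3)&0x1 = 0x0
kind:2 @ bit 1 → (0x32>>1)&0x3 = 0x1
type:1 @ bit 0 → (0x32>>0)&0x1 = 0x0

3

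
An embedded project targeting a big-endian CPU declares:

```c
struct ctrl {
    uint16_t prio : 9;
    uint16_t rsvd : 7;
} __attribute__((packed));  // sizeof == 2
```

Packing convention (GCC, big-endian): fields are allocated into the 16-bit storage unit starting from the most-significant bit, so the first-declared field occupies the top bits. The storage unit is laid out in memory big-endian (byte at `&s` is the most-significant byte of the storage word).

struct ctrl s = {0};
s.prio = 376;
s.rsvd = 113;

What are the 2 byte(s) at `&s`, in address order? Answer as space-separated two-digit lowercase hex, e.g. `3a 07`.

bc 71

prio:9 = 376 → 0x178 << 7 → word 0xbc00
rsvd:7 = 113 → 0x71 << 0 → word 0xbc71
word = 0xbc71 → big-endian bytes:
  [0]=0xbc  [1]=0x71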